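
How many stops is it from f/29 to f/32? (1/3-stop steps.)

1/3 stop

f/29 → f/32 — count the steps: 1 third-stops = 1/3 stop.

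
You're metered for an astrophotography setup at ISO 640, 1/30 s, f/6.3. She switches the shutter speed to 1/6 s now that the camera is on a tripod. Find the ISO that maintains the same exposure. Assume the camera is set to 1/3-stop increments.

Shutter speed: 1/30 → 1/25 → 1/20 → 1/15 → 1/13 → 1/10 → 1/8 → 1/6 — 2 1/3 stops slower (brighter).
Need 2 1/3 stops darker from the ISO: 640 → 500 → 400 → 320 → 250 → 200 → 160 → 125.

ISO 125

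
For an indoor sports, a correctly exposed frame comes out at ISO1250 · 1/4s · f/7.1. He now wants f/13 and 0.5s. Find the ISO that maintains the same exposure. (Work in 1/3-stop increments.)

ISO 2000

Aperture: f/7.1 → f/8 → f/9 → f/10 → f/11 → f/13 — 1 2/3 stops smaller aperture (darker).
Shutter speed: 1/4 → 0.3 → 0.4 → 0.5 — 1 stop slower (brighter).
Net change so far: 2/3 stop darker. Offset with the ISO: 1250 → 1600 → 2000.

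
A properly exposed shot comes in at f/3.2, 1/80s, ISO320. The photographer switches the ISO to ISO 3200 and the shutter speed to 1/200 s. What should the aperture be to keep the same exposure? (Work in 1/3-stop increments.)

f/6.3

ISO: 320 → 400 → 500 → 640 → 800 → 1000 → 1250 → 1600 → 2000 → 2500 → 3200 — 3 1/3 stops higher (brighter).
Shutter speed: 1/80 → 1/100 → 1/125 → 1/160 → 1/200 — 1 1/3 stops faster (darker).
Net change so far: 2 stops brighter. Offset with the aperture: f/3.2 → f/3.5 → f/4 → f/4.5 → f/5 → f/5.6 → f/6.3.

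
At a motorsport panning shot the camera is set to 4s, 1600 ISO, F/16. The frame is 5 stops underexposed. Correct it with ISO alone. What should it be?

ISO 51200

Underexposed by 5 stops → need 5 stops brighter.
ISO: 1600 → 3200 → 6400 → 12800 → 25600 → 51200.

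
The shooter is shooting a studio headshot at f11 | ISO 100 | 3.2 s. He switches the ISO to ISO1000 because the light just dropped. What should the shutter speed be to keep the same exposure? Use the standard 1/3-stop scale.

ISO: 100 → 125 → 160 → 200 → 250 → 320 → 400 → 500 → 640 → 800 → 1000 — 3 1/3 stops raised (brighter).
Need 3 1/3 stops darker from the shutter speed: 3.2 → 2.5 → 2 → 1.6 → 1.3 → 1 → 0.8 → 0.6 → 0.5 → 0.4 → 0.3.

0.3 s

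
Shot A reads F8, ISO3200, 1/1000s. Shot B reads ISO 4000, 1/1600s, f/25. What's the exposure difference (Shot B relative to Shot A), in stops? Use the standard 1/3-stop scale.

Aperture: f/8 → f/9 → f/10 → f/11 → f/13 → f/14 → f/16 → f/18 → f/20 → f/22 → f/25 — 3 1/3 stops stopped down (darker).
Shutter speed: 1/1000 → 1/1250 → 1/1600 — 2/3 stop shorter (darker).
ISO: 3200 → 4000 — 1/3 stop higher (brighter).
Net: −3 1/3 −2/3 +1/3 = −3 2/3 stops.

3 2/3 stops darker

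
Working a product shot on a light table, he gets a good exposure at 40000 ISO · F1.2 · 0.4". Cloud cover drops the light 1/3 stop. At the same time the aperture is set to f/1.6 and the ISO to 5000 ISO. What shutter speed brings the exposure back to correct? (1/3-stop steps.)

6 s

Scene light: 1/3 stop darker.
Aperture: f/1.2 → f/1.4 → f/1.6 — 2/3 stop stopped down (darker).
ISO: 40000 → 32000 → 25600 → 20000 → 16000 → 12800 → 10000 → 8000 → 6400 → 5000 — 3 stops dropped (darker).
Net so far: 4 stops darker. Shutter speed: 0.4 → 0.5 → 0.6 → 0.8 → 1 → 1.3 → 1.6 → 2 → 2.5 → 3.2 → 4 → 5 → 6.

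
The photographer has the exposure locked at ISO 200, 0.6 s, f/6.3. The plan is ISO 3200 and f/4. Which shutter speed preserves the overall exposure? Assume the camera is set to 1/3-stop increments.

ISO: 200 → 250 → 320 → 400 → 500 → 640 → 800 → 1000 → 1250 → 1600 → 2000 → 2500 → 3200 — 4 stops higher (brighter).
Aperture: f/6.3 → f/5.6 → f/5 → f/4.5 → f/4 — 1 1/3 stops larger aperture (brighter).
Net change so far: 5 1/3 stops brighter. Offset with the shutter speed: 0.6 → 0.5 → 0.4 → 0.3 → 1/4 → 1/5 → 1/6 → 1/8 → 1/10 → 1/13 → 1/15 → 1/20 → 1/25 → 1/30 → 1/40 → 1/50 → 1/60.

1/60s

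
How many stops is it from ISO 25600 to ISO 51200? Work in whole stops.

25600 → 51200 — count the steps: 1 stop.

1 stop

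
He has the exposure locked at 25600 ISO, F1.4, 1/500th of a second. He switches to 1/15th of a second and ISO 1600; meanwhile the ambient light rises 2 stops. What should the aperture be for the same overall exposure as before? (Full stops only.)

Scene light: 2 stops brighter.
Shutter speed: 1/500 → 1/250 → 1/125 → 1/60 → 1/30 → 1/15 — 5 stops longer (brighter).
ISO: 25600 → 12800 → 6400 → 3200 → 1600 — 4 stops lower (darker).
Net so far: 3 stops brighter. Aperture: f/1.4 → f/2 → f/2.8 → f/4.

f/4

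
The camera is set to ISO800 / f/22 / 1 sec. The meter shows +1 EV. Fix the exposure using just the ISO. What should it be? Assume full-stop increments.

Overexposed by 1 stop → need 1 stop darker.
ISO: 800 → 400.

ISO 400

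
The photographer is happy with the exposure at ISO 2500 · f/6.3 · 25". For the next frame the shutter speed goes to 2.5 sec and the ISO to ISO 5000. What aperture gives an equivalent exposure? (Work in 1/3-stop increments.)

f/2.8

Shutter speed: 25 → 20 → 15 → 13 → 10 → 8 → 6 → 5 → 4 → 3.2 → 2.5 — 3 1/3 stops faster (darker).
ISO: 2500 → 3200 → 4000 → 5000 — 1 stop higher (brighter).
Net change so far: 2 1/3 stops darker. Offset with the aperture: f/6.3 → f/5.6 → f/5 → f/4.5 → f/4 → f/3.5 → f/3.2 → f/2.8.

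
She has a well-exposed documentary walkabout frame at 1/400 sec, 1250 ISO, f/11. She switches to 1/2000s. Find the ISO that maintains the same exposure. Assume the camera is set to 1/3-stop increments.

ISO 6400

Shutter speed: 1/400 → 1/500 → 1/640 → 1/800 → 1/1000 → 1/1250 → 1/1600 → 1/2000 — 2 1/3 stops shorter (darker).
Need 2 1/3 stops brighter from the ISO: 1250 → 1600 → 2000 → 2500 → 3200 → 4000 → 5000 → 6400.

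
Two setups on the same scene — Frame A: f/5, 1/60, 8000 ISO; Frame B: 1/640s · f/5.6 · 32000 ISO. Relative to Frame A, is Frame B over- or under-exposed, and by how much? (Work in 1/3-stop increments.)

Aperture: f/5 → f/5.6 — 1/3 stop narrower (darker).
Shutter speed: 1/60 → 1/80 → 1/100 → 1/125 → 1/160 → 1/200 → 1/250 → 1/320 → 1/400 → 1/500 → 1/640 — 3 1/3 stops faster (darker).
ISO: 8000 → 10000 → 12800 → 16000 → 20000 → 25600 → 32000 — 2 stops higher (brighter).
Net: −1/3 −3 1/3 +2 = −1 2/3 stops.

1 2/3 stops darker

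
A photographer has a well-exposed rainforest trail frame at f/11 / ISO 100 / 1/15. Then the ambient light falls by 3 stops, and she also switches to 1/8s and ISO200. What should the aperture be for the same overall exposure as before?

Scene light: 3 stops darker.
Shutter speed: 1/15 → 1/8 — 1 stop slower (brighter).
ISO: 100 → 200 — 1 stop higher (brighter).
Net so far: 1 stop darker. Aperture: f/11 → f/8.

f/8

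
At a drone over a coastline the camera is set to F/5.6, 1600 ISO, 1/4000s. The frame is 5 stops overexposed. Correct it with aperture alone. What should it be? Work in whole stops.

f/32

Overexposed by 5 stops → need 5 stops darker.
Aperture: f/5.6 → f/8 → f/11 → f/16 → f/22 → f/32.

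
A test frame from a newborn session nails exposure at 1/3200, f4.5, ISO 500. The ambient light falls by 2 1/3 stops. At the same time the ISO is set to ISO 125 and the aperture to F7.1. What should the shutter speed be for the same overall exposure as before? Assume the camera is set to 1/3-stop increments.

1/60s

Scene light: 2 1/3 stops darker.
ISO: 500 → 400 → 320 → 250 → 200 → 160 → 125 — 2 stops dropped (darker).
Aperture: f/4.5 → f/5 → f/5.6 → f/6.3 → f/7.1 — 1 1/3 stops narrower (darker).
Net so far: 5 2/3 stops darker. Shutter speed: 1/3200 → 1/2500 → 1/2000 → 1/1600 → 1/1250 → 1/1000 → 1/800 → 1/640 → 1/500 → 1/400 → 1/320 → 1/250 → 1/200 → 1/160 → 1/125 → 1/100 → 1/80 → 1/60.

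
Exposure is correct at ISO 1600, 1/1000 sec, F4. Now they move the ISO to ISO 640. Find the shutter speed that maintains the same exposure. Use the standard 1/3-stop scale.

1/400s

ISO: 1600 → 1250 → 1000 → 800 → 640 — 1 1/3 stops lower (darker).
Need 1 1/3 stops brighter from the shutter speed: 1/1000 → 1/800 → 1/640 → 1/500 → 1/400.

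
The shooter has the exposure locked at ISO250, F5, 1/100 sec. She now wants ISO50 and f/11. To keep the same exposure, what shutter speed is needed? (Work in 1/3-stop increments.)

ISO: 250 → 200 → 160 → 125 → 100 → 80 → 64 → 50 — 2 1/3 stops lower (darker).
Aperture: f/5 → f/5.6 → f/6.3 → f/7.1 → f/8 → f/9 → f/10 → f/11 — 2 1/3 stops stopped down (darker).
Net change so far: 4 2/3 stops darker. Offset with the shutter speed: 1/100 → 1/80 → 1/60 → 1/50 → 1/40 → 1/30 → 1/25 → 1/20 → 1/15 → 1/13 → 1/10 → 1/8 → 1/6 → 1/5 → 1/4.

1/4s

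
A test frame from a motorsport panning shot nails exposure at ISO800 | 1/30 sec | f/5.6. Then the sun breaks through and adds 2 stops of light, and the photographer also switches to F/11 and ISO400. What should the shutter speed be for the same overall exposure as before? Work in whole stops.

1/15s

Scene light: 2 stops brighter.
Aperture: f/5.6 → f/8 → f/11 — 2 stops smaller aperture (darker).
ISO: 800 → 400 — 1 stop dropped (darker).
Net so far: 1 stop darker. Shutter speed: 1/30 → 1/15.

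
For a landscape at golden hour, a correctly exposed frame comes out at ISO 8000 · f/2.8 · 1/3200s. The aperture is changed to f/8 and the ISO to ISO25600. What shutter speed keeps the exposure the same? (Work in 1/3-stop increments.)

Aperture: f/2.8 → f/3.2 → f/3.5 → f/4 → f/4.5 → f/5 → f/5.6 → f/6.3 → f/7.1 → f/8 — 3 stops narrower (darker).
ISO: 8000 → 10000 → 12800 → 16000 → 20000 → 25600 — 1 2/3 stops higher (brighter).
Net change so far: 1 1/3 stops darker. Offset with the shutter speed: 1/3200 → 1/2500 → 1/2000 → 1/1600 → 1/1250.

1/1250s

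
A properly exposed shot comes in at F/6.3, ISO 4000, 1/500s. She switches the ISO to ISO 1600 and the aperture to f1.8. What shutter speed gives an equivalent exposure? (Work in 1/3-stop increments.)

ISO: 4000 → 3200 → 2500 → 2000 → 1600 — 1 1/3 stops dropped (darker).
Aperture: f/6.3 → f/5.6 → f/5 → f/4.5 → f/4 → f/3.5 → f/3.2 → f/2.8 → f/2.5 → f/2.2 → f/2 → f/1.8 — 3 2/3 stops larger aperture (brighter).
Net change so far: 2 1/3 stops brighter. Offset with the shutter speed: 1/500 → 1/640 → 1/800 → 1/1000 → 1/1250 → 1/1600 → 1/2000 → 1/2500.

1/2500s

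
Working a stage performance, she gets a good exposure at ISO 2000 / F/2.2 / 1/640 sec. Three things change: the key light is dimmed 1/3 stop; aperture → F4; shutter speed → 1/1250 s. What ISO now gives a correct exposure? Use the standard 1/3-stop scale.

ISO 16000

Scene light: 1/3 stop darker.
Aperture: f/2.2 → f/2.5 → f/2.8 → f/3.2 → f/3.5 → f/4 — 1 2/3 stops stopped down (darker).
Shutter speed: 1/640 → 1/800 → 1/1000 → 1/1250 — 1 stop faster (darker).
Net so far: 3 stops darker. ISO: 2000 → 2500 → 3200 → 4000 → 5000 → 6400 → 8000 → 10000 → 12800 → 16000.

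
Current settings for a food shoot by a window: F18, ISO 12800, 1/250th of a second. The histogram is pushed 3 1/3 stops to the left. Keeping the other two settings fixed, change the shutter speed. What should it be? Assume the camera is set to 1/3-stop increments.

Underexposed by 3 1/3 stops → need 3 1/3 stops brighter.
Shutter speed: 1/250 → 1/200 → 1/160 → 1/125 → 1/100 → 1/80 → 1/60 → 1/50 → 1/40 → 1/30 → 1/25.

1/25s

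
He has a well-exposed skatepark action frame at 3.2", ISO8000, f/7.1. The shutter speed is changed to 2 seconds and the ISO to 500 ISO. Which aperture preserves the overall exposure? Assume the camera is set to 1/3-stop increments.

f/1.4

Shutter speed: 3.2 → 2.5 → 2 — 2/3 stop faster (darker).
ISO: 8000 → 6400 → 5000 → 4000 → 3200 → 2500 → 2000 → 1600 → 1250 → 1000 → 800 → 640 → 500 — 4 stops lower (darker).
Net change so far: 4 2/3 stops darker. Offset with the aperture: f/7.1 → f/6.3 → f/5.6 → f/5 → f/4.5 → f/4 → f/3.5 → f/3.2 → f/2.8 → f/2.5 → f/2.2 → f/2 → f/1.8 → f/1.6 → f/1.4.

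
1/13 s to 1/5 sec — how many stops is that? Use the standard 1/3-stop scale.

1/13 → 1/10 → 1/8 → 1/6 → 1/5 — count the steps: 4 third-stops = 1 1/3 stops.

1 1/3 stops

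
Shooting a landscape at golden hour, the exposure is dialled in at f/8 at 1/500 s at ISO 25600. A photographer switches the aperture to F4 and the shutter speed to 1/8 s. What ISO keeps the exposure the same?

Aperture: f/8 → f/5.6 → f/4 — 2 stops wider (brighter).
Shutter speed: 1/500 → 1/250 → 1/125 → 1/60 → 1/30 → 1/15 → 1/8 — 6 stops slower (brighter).
Net change so far: 8 stops brighter. Offset with the ISO: 25600 → 12800 → 6400 → 3200 → 1600 → 800 → 400 → 200 → 100.

ISO 100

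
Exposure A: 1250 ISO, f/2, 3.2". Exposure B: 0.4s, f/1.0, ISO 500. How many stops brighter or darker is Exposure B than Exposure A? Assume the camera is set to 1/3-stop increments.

Aperture: f/2 → f/1.8 → f/1.6 → f/1.4 → f/1.2 → f/1.1 → f/1.0 — 2 stops wider (brighter).
Shutter speed: 3.2 → 2.5 → 2 → 1.6 → 1.3 → 1 → 0.8 → 0.6 → 0.5 → 0.4 — 3 stops shorter (darker).
ISO: 1250 → 1000 → 800 → 640 → 500 — 1 1/3 stops lower (darker).
Net: +2 −3 −1 1/3 = −2 1/3 stops.

2 1/3 stops darker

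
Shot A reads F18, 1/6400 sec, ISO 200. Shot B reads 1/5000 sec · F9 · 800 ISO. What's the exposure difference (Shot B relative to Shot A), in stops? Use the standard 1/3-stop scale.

4 1/3 stops brighter

Aperture: f/18 → f/16 → f/14 → f/13 → f/11 → f/10 → f/9 — 2 stops wider (brighter).
Shutter speed: 1/6400 → 1/5000 — 1/3 stop longer (brighter).
ISO: 200 → 250 → 320 → 400 → 500 → 640 → 800 — 2 stops higher (brighter).
Net: +2 +1/3 +2 = +4 1/3 stops.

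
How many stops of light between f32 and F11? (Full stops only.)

f/32 → f/22 → f/16 → f/11 — count the steps: 3 stops.

3 stops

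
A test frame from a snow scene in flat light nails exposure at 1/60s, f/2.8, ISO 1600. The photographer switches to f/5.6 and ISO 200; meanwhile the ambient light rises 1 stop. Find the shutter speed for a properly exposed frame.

1/4s

Scene light: 1 stop brighter.
Aperture: f/2.8 → f/4 → f/5.6 — 2 stops stopped down (darker).
ISO: 1600 → 800 → 400 → 200 — 3 stops lower (darker).
Net so far: 4 stops darker. Shutter speed: 1/60 → 1/30 → 1/15 → 1/8 → 1/4.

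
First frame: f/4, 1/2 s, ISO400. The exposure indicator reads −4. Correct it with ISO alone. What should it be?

Underexposed by 4 stops → need 4 stops brighter.
ISO: 400 → 800 → 1600 → 3200 → 6400.

ISO 6400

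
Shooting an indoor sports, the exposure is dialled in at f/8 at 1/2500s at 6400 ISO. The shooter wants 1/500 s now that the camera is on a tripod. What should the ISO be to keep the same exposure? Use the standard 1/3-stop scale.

Shutter speed: 1/2500 → 1/2000 → 1/1600 → 1/1250 → 1/1000 → 1/800 → 1/640 → 1/500 — 2 1/3 stops longer (brighter).
Need 2 1/3 stops darker from the ISO: 6400 → 5000 → 4000 → 3200 → 2500 → 2000 → 1600 → 1250.

ISO 1250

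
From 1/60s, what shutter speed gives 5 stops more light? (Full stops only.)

1/2s

Shutter speed: 1/60 → 1/30 → 1/15 → 1/8 → 1/4 → 1/2 — 5 stops longer (brighter).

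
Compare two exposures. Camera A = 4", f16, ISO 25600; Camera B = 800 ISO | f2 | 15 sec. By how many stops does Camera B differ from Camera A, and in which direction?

Aperture: f/16 → f/11 → f/8 → f/5.6 → f/4 → f/2.8 → f/2 — 6 stops larger aperture (brighter).
Shutter speed: 4 → 8 → 15 — 2 stops slower (brighter).
ISO: 25600 → 12800 → 6400 → 3200 → 1600 → 800 — 5 stops lower (darker).
Net: +6 +2 −5 = +3 stops.

3 stops brighter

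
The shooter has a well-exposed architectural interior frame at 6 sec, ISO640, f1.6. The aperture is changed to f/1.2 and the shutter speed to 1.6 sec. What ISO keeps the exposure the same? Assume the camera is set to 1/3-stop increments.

Aperture: f/1.6 → f/1.4 → f/1.2 — 2/3 stop opened up (brighter).
Shutter speed: 6 → 5 → 4 → 3.2 → 2.5 → 2 → 1.6 — 2 stops faster (darker).
Net change so far: 1 1/3 stops darker. Offset with the ISO: 640 → 800 → 1000 → 1250 → 1600.

ISO 1600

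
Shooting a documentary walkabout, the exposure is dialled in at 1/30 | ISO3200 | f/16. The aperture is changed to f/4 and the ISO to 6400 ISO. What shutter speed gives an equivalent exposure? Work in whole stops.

1/1000s

Aperture: f/16 → f/11 → f/8 → f/5.6 → f/4 — 4 stops wider (brighter).
ISO: 3200 → 6400 — 1 stop raised (brighter).
Net change so far: 5 stops brighter. Offset with the shutter speed: 1/30 → 1/60 → 1/125 → 1/250 → 1/500 → 1/1000.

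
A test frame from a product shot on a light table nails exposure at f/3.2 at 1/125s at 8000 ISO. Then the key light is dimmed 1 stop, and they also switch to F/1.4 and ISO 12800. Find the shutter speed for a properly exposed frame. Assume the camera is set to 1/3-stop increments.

1/500s

Scene light: 1 stop darker.
Aperture: f/3.2 → f/2.8 → f/2.5 → f/2.2 → f/2 → f/1.8 → f/1.6 → f/1.4 — 2 1/3 stops larger aperture (brighter).
ISO: 8000 → 10000 → 12800 — 2/3 stop higher (brighter).
Net so far: 2 stops brighter. Shutter speed: 1/125 → 1/160 → 1/200 → 1/250 → 1/320 → 1/400 → 1/500.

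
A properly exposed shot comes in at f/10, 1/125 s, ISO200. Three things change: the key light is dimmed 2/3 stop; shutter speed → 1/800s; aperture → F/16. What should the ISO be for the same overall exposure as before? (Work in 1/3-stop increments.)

ISO 5000

Scene light: 2/3 stop darker.
Shutter speed: 1/125 → 1/160 → 1/200 → 1/250 → 1/320 → 1/400 → 1/500 → 1/640 → 1/800 — 2 2/3 stops shorter (darker).
Aperture: f/10 → f/11 → f/13 → f/14 → f/16 — 1 1/3 stops stopped down (darker).
Net so far: 4 2/3 stops darker. ISO: 200 → 250 → 320 → 400 → 500 → 640 → 800 → 1000 → 1250 → 1600 → 2000 → 2500 → 3200 → 4000 → 5000.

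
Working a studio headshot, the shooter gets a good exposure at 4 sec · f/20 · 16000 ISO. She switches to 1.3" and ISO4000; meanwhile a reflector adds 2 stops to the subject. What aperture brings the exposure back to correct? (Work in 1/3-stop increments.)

Scene light: 2 stops brighter.
Shutter speed: 4 → 3.2 → 2.5 → 2 → 1.6 → 1.3 — 1 2/3 stops shorter (darker).
ISO: 16000 → 12800 → 10000 → 8000 → 6400 → 5000 → 4000 — 2 stops dropped (darker).
Net so far: 1 2/3 stops darker. Aperture: f/20 → f/18 → f/16 → f/14 → f/13 → f/11.

f/11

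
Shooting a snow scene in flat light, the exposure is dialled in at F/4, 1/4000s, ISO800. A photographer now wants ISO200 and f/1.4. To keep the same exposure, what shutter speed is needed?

ISO: 800 → 400 → 200 — 2 stops dropped (darker).
Aperture: f/4 → f/2.8 → f/2 → f/1.4 — 3 stops larger aperture (brighter).
Net change so far: 1 stop brighter. Offset with the shutter speed: 1/4000 → 1/8000.

1/8000s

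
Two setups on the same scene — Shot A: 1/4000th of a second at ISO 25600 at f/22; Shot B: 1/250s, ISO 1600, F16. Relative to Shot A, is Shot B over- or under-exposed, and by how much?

Aperture: f/22 → f/16 — 1 stop larger aperture (brighter).
Shutter speed: 1/4000 → 1/2000 → 1/1000 → 1/500 → 1/250 — 4 stops slower (brighter).
ISO: 25600 → 12800 → 6400 → 3200 → 1600 — 4 stops lower (darker).
Net: +1 +4 −4 = +1 stop.

1 stop brighter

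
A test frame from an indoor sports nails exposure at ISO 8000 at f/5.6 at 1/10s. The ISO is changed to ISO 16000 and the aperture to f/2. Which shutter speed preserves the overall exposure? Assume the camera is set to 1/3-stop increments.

1/160s

ISO: 8000 → 10000 → 12800 → 16000 — 1 stop higher (brighter).
Aperture: f/5.6 → f/5 → f/4.5 → f/4 → f/3.5 → f/3.2 → f/2.8 → f/2.5 → f/2.2 → f/2 — 3 stops opened up (brighter).
Net change so far: 4 stops brighter. Offset with the shutter speed: 1/10 → 1/13 → 1/15 → 1/20 → 1/25 → 1/30 → 1/40 → 1/50 → 1/60 → 1/80 → 1/100 → 1/125 → 1/160.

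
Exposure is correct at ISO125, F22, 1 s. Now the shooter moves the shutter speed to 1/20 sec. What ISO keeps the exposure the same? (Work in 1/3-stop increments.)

Shutter speed: 1 → 0.8 → 0.6 → 0.5 → 0.4 → 0.3 → 1/4 → 1/5 → 1/6 → 1/8 → 1/10 → 1/13 → 1/15 → 1/20 — 4 1/3 stops shorter (darker).
Need 4 1/3 stops brighter from the ISO: 125 → 160 → 200 → 250 → 320 → 400 → 500 → 640 → 800 → 1000 → 1250 → 1600 → 2000 → 2500.

ISO 2500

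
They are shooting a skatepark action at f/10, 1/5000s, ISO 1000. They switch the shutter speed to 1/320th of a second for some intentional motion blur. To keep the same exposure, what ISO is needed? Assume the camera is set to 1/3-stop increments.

Shutter speed: 1/5000 → 1/4000 → 1/3200 → 1/2500 → 1/2000 → 1/1600 → 1/1250 → 1/1000 → 1/800 → 1/640 → 1/500 → 1/400 → 1/320 — 4 stops slower (brighter).
Need 4 stops darker from the ISO: 1000 → 800 → 640 → 500 → 400 → 320 → 250 → 200 → 160 → 125 → 100 → 80 → 64.

ISO 64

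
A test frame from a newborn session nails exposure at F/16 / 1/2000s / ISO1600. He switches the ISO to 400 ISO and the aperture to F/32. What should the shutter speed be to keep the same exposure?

1/125s

ISO: 1600 → 800 → 400 — 2 stops dropped (darker).
Aperture: f/16 → f/22 → f/32 — 2 stops smaller aperture (darker).
Net change so far: 4 stops darker. Offset with the shutter speed: 1/2000 → 1/1000 → 1/500 → 1/250 → 1/125.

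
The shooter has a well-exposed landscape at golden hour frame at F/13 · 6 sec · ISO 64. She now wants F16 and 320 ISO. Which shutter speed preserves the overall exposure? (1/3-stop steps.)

2 s

Aperture: f/13 → f/14 → f/16 — 2/3 stop smaller aperture (darker).
ISO: 64 → 80 → 100 → 125 → 160 → 200 → 250 → 320 — 2 1/3 stops higher (brighter).
Net change so far: 1 2/3 stops brighter. Offset with the shutter speed: 6 → 5 → 4 → 3.2 → 2.5 → 2.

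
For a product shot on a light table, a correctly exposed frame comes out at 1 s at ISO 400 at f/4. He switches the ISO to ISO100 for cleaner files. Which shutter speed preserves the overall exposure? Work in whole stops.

4 s

ISO: 400 → 200 → 100 — 2 stops lower (darker).
Need 2 stops brighter from the shutter speed: 1 → 2 → 4.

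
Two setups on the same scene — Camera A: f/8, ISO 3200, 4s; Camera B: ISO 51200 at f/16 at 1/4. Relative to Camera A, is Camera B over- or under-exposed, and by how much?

Aperture: f/8 → f/11 → f/16 — 2 stops smaller aperture (darker).
Shutter speed: 4 → 2 → 1 → 1/2 → 1/4 — 4 stops shorter (darker).
ISO: 3200 → 6400 → 12800 → 25600 → 51200 — 4 stops higher (brighter).
Net: −2 −4 +4 = −2 stops.

2 stops darker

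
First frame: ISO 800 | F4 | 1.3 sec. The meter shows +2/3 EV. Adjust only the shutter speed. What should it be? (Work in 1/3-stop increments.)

Overexposed by 2/3 stop → need 2/3 stop darker.
Shutter speed: 1.3 → 1 → 0.8.

0.8 s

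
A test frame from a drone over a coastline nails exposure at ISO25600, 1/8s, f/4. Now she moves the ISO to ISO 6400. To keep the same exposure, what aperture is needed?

ISO: 25600 → 12800 → 6400 — 2 stops lower (darker).
Need 2 stops brighter from the aperture: f/4 → f/2.8 → f/2.

f/2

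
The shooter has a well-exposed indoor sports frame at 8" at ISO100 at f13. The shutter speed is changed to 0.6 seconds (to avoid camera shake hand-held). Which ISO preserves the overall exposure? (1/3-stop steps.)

Shutter speed: 8 → 6 → 5 → 4 → 3.2 → 2.5 → 2 → 1.6 → 1.3 → 1 → 0.8 → 0.6 — 3 2/3 stops faster (darker).
Need 3 2/3 stops brighter from the ISO: 100 → 125 → 160 → 200 → 250 → 320 → 400 → 500 → 640 → 800 → 1000 → 1250.

ISO 1250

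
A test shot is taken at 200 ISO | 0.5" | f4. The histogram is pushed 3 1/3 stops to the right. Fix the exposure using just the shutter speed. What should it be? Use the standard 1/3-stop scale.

1/20s

Overexposed by 3 1/3 stops → need 3 1/3 stops darker.
Shutter speed: 0.5 → 0.4 → 0.3 → 1/4 → 1/5 → 1/6 → 1/8 → 1/10 → 1/13 → 1/15 → 1/20.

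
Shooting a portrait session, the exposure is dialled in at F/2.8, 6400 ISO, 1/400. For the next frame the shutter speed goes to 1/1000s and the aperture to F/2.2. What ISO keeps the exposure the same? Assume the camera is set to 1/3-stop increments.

ISO 10000

Shutter speed: 1/400 → 1/500 → 1/640 → 1/800 → 1/1000 — 1 1/3 stops shorter (darker).
Aperture: f/2.8 → f/2.5 → f/2.2 — 2/3 stop wider (brighter).
Net change so far: 2/3 stop darker. Offset with the ISO: 6400 → 8000 → 10000.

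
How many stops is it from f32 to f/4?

f/32 → f/22 → f/16 → f/11 → f/8 → f/5.6 → f/4 — count the steps: 6 stops.

6 stops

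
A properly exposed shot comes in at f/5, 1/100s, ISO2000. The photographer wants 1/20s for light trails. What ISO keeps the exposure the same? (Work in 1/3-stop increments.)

Shutter speed: 1/100 → 1/80 → 1/60 → 1/50 → 1/40 → 1/30 → 1/25 → 1/20 — 2 1/3 stops longer (brighter).
Need 2 1/3 stops darker from the ISO: 2000 → 1600 → 1250 → 1000 → 800 → 640 → 500 → 400.

ISO 400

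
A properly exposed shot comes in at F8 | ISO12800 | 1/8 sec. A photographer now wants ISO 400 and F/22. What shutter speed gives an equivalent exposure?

ISO: 12800 → 6400 → 3200 → 1600 → 800 → 400 — 5 stops lower (darker).
Aperture: f/8 → f/11 → f/16 → f/22 — 3 stops smaller aperture (darker).
Net change so far: 8 stops darker. Offset with the shutter speed: 1/8 → 1/4 → 1/2 → 1 → 2 → 4 → 8 → 15 → 30.

30 s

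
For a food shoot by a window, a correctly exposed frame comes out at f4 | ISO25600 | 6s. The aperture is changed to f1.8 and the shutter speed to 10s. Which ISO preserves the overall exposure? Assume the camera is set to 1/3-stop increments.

Aperture: f/4 → f/3.5 → f/3.2 → f/2.8 → f/2.5 → f/2.2 → f/2 → f/1.8 — 2 1/3 stops larger aperture (brighter).
Shutter speed: 6 → 8 → 10 — 2/3 stop slower (brighter).
Net change so far: 3 stops brighter. Offset with the ISO: 25600 → 20000 → 16000 → 12800 → 10000 → 8000 → 6400 → 5000 → 4000 → 3200.

ISO 3200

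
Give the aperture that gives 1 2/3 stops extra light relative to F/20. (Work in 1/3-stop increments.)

f/11

Aperture: f/20 → f/18 → f/16 → f/14 → f/13 → f/11 — 1 2/3 stops wider (brighter).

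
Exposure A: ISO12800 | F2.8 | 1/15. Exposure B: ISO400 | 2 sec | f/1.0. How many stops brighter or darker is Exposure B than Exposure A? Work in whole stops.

3 stops brighter

Aperture: f/2.8 → f/2 → f/1.4 → f/1.0 — 3 stops opened up (brighter).
Shutter speed: 1/15 → 1/8 → 1/4 → 1/2 → 1 → 2 — 5 stops slower (brighter).
ISO: 12800 → 6400 → 3200 → 1600 → 800 → 400 — 5 stops dropped (darker).
Net: +3 +5 −5 = +3 stops.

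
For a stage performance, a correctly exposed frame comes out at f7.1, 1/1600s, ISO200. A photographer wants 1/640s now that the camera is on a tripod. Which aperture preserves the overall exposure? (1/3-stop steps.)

f/11

Shutter speed: 1/1600 → 1/1250 → 1/1000 → 1/800 → 1/640 — 1 1/3 stops longer (brighter).
Need 1 1/3 stops darker from the aperture: f/7.1 → f/8 → f/9 → f/10 → f/11.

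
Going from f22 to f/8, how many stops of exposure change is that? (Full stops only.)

3 stops

f/22 → f/16 → f/11 → f/8 — count the steps: 3 stops.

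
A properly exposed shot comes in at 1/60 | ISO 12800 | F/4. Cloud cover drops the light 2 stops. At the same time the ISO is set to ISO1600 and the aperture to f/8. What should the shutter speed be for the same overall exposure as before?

2 s

Scene light: 2 stops darker.
ISO: 12800 → 6400 → 3200 → 1600 — 3 stops dropped (darker).
Aperture: f/4 → f/5.6 → f/8 — 2 stops narrower (darker).
Net so far: 7 stops darker. Shutter speed: 1/60 → 1/30 → 1/15 → 1/8 → 1/4 → 1/2 → 1 → 2.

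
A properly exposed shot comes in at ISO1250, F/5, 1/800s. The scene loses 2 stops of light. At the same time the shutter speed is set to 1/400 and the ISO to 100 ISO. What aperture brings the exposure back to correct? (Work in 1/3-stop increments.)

f/1.0

Scene light: 2 stops darker.
Shutter speed: 1/800 → 1/640 → 1/500 → 1/400 — 1 stop slower (brighter).
ISO: 1250 → 1000 → 800 → 640 → 500 → 400 → 320 → 250 → 200 → 160 → 125 → 100 — 3 2/3 stops dropped (darker).
Net so far: 4 2/3 stops darker. Aperture: f/5 → f/4.5 → f/4 → f/3.5 → f/3.2 → f/2.8 → f/2.5 → f/2.2 → f/2 → f/1.8 → f/1.6 → f/1.4 → f/1.2 → f/1.1 → f/1.0.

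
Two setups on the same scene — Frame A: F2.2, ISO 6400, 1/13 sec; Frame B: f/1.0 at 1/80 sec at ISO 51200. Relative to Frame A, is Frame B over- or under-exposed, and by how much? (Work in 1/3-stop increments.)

Aperture: f/2.2 → f/2 → f/1.8 → f/1.6 → f/1.4 → f/1.2 → f/1.1 → f/1.0 — 2 1/3 stops opened up (brighter).
Shutter speed: 1/13 → 1/15 → 1/20 → 1/25 → 1/30 → 1/40 → 1/50 → 1/60 → 1/80 — 2 2/3 stops faster (darker).
ISO: 6400 → 8000 → 10000 → 12800 → 16000 → 20000 → 25600 → 32000 → 40000 → 51200 — 3 stops higher (brighter).
Net: +2 1/3 −2 2/3 +3 = +2 2/3 stops.

2 2/3 stops brighter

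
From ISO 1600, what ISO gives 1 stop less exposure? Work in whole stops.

ISO 800

ISO: 1600 → 800 — 1 stop lower (darker).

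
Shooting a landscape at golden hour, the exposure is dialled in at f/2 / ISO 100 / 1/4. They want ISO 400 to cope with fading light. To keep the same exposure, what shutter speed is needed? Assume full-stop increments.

1/15s

ISO: 100 → 200 → 400 — 2 stops higher (brighter).
Need 2 stops darker from the shutter speed: 1/4 → 1/8 → 1/15.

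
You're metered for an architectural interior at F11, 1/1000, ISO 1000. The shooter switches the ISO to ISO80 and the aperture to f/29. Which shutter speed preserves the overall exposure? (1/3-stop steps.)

1/13s

ISO: 1000 → 800 → 640 → 500 → 400 → 320 → 250 → 200 → 160 → 125 → 100 → 80 — 3 2/3 stops dropped (darker).
Aperture: f/11 → f/13 → f/14 → f/16 → f/18 → f/20 → f/22 → f/25 → f/29 — 2 2/3 stops stopped down (darker).
Net change so far: 6 1/3 stops darker. Offset with the shutter speed: 1/1000 → 1/800 → 1/640 → 1/500 → 1/400 → 1/320 → 1/250 → 1/200 → 1/160 → 1/125 → 1/100 → 1/80 → 1/60 → 1/50 → 1/40 → 1/30 → 1/25 → 1/20 → 1/15 → 1/13.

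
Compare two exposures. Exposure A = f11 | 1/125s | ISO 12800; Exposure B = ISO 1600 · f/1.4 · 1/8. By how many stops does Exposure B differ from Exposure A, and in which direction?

7 stops brighter

Aperture: f/11 → f/8 → f/5.6 → f/4 → f/2.8 → f/2 → f/1.4 — 6 stops larger aperture (brighter).
Shutter speed: 1/125 → 1/60 → 1/30 → 1/15 → 1/8 — 4 stops longer (brighter).
ISO: 12800 → 6400 → 3200 → 1600 — 3 stops dropped (darker).
Net: +6 +4 −3 = +7 stops.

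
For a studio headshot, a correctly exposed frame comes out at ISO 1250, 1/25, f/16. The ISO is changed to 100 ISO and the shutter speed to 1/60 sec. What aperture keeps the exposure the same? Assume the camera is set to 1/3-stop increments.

f/2.8

ISO: 1250 → 1000 → 800 → 640 → 500 → 400 → 320 → 250 → 200 → 160 → 125 → 100 — 3 2/3 stops dropped (darker).
Shutter speed: 1/25 → 1/30 → 1/40 → 1/50 → 1/60 — 1 1/3 stops shorter (darker).
Net change so far: 5 stops darker. Offset with the aperture: f/16 → f/14 → f/13 → f/11 → f/10 → f/9 → f/8 → f/7.1 → f/6.3 → f/5.6 → f/5 → f/4.5 → f/4 → f/3.5 → f/3.2 → f/2.8.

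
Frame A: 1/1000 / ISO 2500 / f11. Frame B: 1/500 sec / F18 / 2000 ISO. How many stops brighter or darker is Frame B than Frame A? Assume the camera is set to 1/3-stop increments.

2/3 stop darker

Aperture: f/11 → f/13 → f/14 → f/16 → f/18 — 1 1/3 stops stopped down (darker).
Shutter speed: 1/1000 → 1/800 → 1/640 → 1/500 — 1 stop longer (brighter).
ISO: 2500 → 2000 — 1/3 stop dropped (darker).
Net: −1 1/3 +1 −1/3 = −2/3 stops.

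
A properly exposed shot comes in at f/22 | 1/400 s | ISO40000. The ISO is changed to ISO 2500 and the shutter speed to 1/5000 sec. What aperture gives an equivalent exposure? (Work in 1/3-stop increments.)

ISO: 40000 → 32000 → 25600 → 20000 → 16000 → 12800 → 10000 → 8000 → 6400 → 5000 → 4000 → 3200 → 2500 — 4 stops dropped (darker).
Shutter speed: 1/400 → 1/500 → 1/640 → 1/800 → 1/1000 → 1/1250 → 1/1600 → 1/2000 → 1/2500 → 1/3200 → 1/4000 → 1/5000 — 3 2/3 stops shorter (darker).
Net change so far: 7 2/3 stops darker. Offset with the aperture: f/22 → f/20 → f/18 → f/16 → f/14 → f/13 → f/11 → f/10 → f/9 → f/8 → f/7.1 → f/6.3 → f/5.6 → f/5 → f/4.5 → f/4 → f/3.5 → f/3.2 → f/2.8 → f/2.5 → f/2.2 → f/2 → f/1.8 → f/1.6.

f/1.6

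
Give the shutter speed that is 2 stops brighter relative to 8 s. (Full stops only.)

Shutter speed: 8 → 15 → 30 — 2 stops slower (brighter).

30 s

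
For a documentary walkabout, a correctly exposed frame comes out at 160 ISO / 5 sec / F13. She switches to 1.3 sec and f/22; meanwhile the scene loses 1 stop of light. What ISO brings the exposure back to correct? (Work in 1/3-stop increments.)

ISO 4000

Scene light: 1 stop darker.
Shutter speed: 5 → 4 → 3.2 → 2.5 → 2 → 1.6 → 1.3 — 2 stops faster (darker).
Aperture: f/13 → f/14 → f/16 → f/18 → f/20 → f/22 — 1 2/3 stops smaller aperture (darker).
Net so far: 4 2/3 stops darker. ISO: 160 → 200 → 250 → 320 → 400 → 500 → 640 → 800 → 1000 → 1250 → 1600 → 2000 → 2500 → 3200 → 4000.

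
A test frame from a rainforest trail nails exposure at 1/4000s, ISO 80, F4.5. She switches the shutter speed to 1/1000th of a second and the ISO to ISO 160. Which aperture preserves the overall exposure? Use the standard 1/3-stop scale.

Shutter speed: 1/4000 → 1/3200 → 1/2500 → 1/2000 → 1/1600 → 1/1250 → 1/1000 — 2 stops longer (brighter).
ISO: 80 → 100 → 125 → 160 — 1 stop raised (brighter).
Net change so far: 3 stops brighter. Offset with the aperture: f/4.5 → f/5 → f/5.6 → f/6.3 → f/7.1 → f/8 → f/9 → f/10 → f/11 → f/13.

f/13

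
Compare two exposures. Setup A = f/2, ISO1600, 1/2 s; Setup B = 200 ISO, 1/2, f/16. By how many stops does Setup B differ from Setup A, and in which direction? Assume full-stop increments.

Aperture: f/2 → f/2.8 → f/4 → f/5.6 → f/8 → f/11 → f/16 — 6 stops narrower (darker).
Shutter speed: unchanged.
ISO: 1600 → 800 → 400 → 200 — 3 stops dropped (darker).
Net: −6 −3 = −9 stops.

9 stops darker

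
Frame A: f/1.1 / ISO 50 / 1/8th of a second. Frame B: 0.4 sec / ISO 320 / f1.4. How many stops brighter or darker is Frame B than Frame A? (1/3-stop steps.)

3 2/3 stops brighter

Aperture: f/1.1 → f/1.2 → f/1.4 — 2/3 stop smaller aperture (darker).
Shutter speed: 1/8 → 1/6 → 1/5 → 1/4 → 0.3 → 0.4 — 1 2/3 stops slower (brighter).
ISO: 50 → 64 → 80 → 100 → 125 → 160 → 200 → 250 → 320 — 2 2/3 stops higher (brighter).
Net: −2/3 +1 2/3 +2 2/3 = +3 2/3 stops.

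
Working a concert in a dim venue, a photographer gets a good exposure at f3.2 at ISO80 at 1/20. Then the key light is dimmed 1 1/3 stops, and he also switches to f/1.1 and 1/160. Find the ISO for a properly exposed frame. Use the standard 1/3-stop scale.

Scene light: 1 1/3 stops darker.
Aperture: f/3.2 → f/2.8 → f/2.5 → f/2.2 → f/2 → f/1.8 → f/1.6 → f/1.4 → f/1.2 → f/1.1 — 3 stops opened up (brighter).
Shutter speed: 1/20 → 1/25 → 1/30 → 1/40 → 1/50 → 1/60 → 1/80 → 1/100 → 1/125 → 1/160 — 3 stops faster (darker).
Net so far: 1 1/3 stops darker. ISO: 80 → 100 → 125 → 160 → 200.

ISO 200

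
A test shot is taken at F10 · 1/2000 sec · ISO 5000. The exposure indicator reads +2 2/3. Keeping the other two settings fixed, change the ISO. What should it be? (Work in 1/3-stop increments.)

Overexposed by 2 2/3 stops → need 2 2/3 stops darker.
ISO: 5000 → 4000 → 3200 → 2500 → 2000 → 1600 → 1250 → 1000 → 800.

ISO 800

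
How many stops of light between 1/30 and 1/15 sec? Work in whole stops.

1 stop

1/30 → 1/15 — count the steps: 1 stop.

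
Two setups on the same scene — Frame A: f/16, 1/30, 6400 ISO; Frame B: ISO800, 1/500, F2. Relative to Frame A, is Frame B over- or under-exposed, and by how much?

Aperture: f/16 → f/11 → f/8 → f/5.6 → f/4 → f/2.8 → f/2 — 6 stops larger aperture (brighter).
Shutter speed: 1/30 → 1/60 → 1/125 → 1/250 → 1/500 — 4 stops faster (darker).
ISO: 6400 → 3200 → 1600 → 800 — 3 stops lower (darker).
Net: +6 −4 −3 = −1 stop.

1 stop darker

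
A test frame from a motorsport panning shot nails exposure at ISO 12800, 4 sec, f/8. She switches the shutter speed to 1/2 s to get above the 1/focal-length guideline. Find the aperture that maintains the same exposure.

f/2.8

Shutter speed: 4 → 2 → 1 → 1/2 — 3 stops faster (darker).
Need 3 stops brighter from the aperture: f/8 → f/5.6 → f/4 → f/2.8.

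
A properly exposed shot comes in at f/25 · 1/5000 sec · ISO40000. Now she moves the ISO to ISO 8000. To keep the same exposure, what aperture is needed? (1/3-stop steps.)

f/11

ISO: 40000 → 32000 → 25600 → 20000 → 16000 → 12800 → 10000 → 8000 — 2 1/3 stops lower (darker).
Need 2 1/3 stops brighter from the aperture: f/25 → f/22 → f/20 → f/18 → f/16 → f/14 → f/13 → f/11.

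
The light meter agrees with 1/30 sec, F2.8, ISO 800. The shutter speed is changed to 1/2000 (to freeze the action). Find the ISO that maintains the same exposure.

ISO 51200

Shutter speed: 1/30 → 1/60 → 1/125 → 1/250 → 1/500 → 1/1000 → 1/2000 — 6 stops faster (darker).
Need 6 stops brighter from the ISO: 800 → 1600 → 3200 → 6400 → 12800 → 25600 → 51200.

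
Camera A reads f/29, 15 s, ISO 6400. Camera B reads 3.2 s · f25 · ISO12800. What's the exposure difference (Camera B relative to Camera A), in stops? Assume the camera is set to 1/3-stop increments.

Aperture: f/29 → f/25 — 1/3 stop larger aperture (brighter).
Shutter speed: 15 → 13 → 10 → 8 → 6 → 5 → 4 → 3.2 — 2 1/3 stops faster (darker).
ISO: 6400 → 8000 → 10000 → 12800 — 1 stop higher (brighter).
Net: +1/3 −2 1/3 +1 = −1 stop.

1 stop darker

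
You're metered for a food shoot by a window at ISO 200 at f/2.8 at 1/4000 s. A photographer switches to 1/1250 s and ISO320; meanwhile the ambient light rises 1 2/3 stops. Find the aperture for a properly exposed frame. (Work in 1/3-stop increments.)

Scene light: 1 2/3 stops brighter.
Shutter speed: 1/4000 → 1/3200 → 1/2500 → 1/2000 → 1/1600 → 1/1250 — 1 2/3 stops longer (brighter).
ISO: 200 → 250 → 320 — 2/3 stop higher (brighter).
Net so far: 4 stops brighter. Aperture: f/2.8 → f/3.2 → f/3.5 → f/4 → f/4.5 → f/5 → f/5.6 → f/6.3 → f/7.1 → f/8 → f/9 → f/10 → f/11.

f/11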